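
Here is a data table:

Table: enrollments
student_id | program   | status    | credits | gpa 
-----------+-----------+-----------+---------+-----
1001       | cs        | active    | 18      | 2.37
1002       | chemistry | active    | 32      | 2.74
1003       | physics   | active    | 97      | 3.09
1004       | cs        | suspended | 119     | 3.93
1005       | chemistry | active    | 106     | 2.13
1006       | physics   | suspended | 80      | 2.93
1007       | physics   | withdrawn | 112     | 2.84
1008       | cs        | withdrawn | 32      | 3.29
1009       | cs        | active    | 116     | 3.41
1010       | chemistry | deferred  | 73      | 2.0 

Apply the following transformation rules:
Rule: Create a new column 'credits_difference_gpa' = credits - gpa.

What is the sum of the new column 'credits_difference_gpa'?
756.27

Step 1: For each record, compute credits - gpa
Example calculations:
  18 - 2.37 = 15.63
  32 - 2.74 = 29.26
  97 - 3.09 = 93.91
  ...
Step 2: Sum all derived values
Step 3: Total = 756.27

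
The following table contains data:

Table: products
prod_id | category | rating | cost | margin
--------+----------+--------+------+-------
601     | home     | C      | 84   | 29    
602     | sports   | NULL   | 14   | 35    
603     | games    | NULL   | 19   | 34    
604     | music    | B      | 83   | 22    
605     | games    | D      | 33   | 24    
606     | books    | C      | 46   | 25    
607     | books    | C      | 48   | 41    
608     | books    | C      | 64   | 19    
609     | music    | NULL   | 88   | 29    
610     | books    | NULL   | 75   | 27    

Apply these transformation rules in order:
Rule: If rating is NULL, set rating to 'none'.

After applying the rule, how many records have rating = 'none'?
4

Step 1: Count records where rating IS NULL
Step 2: Found 4 records with NULL rating
Step 3: These records will have rating set to 'none'
Step 4: Records already having rating = 'none': 0
Step 5: Answer: 4 + 0 = 4 records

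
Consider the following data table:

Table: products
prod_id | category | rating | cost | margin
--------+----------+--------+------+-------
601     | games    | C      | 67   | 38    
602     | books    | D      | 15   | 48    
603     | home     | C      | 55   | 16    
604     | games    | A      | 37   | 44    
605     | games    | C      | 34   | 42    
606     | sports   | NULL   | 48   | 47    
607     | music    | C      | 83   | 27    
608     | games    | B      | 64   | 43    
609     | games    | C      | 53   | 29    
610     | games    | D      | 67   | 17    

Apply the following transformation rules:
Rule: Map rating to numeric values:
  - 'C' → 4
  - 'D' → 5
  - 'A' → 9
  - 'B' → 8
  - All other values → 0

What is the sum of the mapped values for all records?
47

Step 1: Apply mapping to each record
Step 2: Count by status:
  'C': 5 records × 4 = 20
  'D': 2 records × 5 = 10
  'A': 1 records × 9 = 9
  'B': 1 records × 8 = 8
Step 3: Sum all mapped values = 47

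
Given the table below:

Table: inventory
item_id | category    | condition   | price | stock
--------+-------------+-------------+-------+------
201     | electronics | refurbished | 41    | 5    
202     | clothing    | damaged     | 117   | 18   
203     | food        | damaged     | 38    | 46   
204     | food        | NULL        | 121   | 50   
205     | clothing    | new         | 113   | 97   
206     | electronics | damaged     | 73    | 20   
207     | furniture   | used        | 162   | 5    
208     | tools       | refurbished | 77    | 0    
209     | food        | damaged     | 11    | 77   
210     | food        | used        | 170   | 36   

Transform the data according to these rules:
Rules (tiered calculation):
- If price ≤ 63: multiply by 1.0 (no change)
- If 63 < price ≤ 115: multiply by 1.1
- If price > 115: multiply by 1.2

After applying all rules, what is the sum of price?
1063.3

Step 1: Tier 1 (price ≤ 63): 3 records, sum = 90 × 1.0 = 90.0
Step 2: Tier 2 (63 < price ≤ 115): 3 records, sum = 263 × 1.1 = 289.3
Step 3: Tier 3 (price > 115): 4 records, sum = 570 × 1.2 = 684.0
Step 4: Final sum = 90.0 + 289.3 + 684.0 = 1063.3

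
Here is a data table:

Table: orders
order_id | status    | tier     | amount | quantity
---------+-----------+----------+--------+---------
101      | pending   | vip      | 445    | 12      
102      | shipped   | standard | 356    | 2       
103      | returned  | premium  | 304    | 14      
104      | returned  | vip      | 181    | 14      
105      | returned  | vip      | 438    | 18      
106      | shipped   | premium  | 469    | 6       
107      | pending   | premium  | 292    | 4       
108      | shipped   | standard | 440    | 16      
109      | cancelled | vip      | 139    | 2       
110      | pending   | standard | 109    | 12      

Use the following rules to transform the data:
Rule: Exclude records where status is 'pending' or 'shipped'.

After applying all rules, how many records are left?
4

Step 1: Count records to exclude
  - 3 (pending) + 3 (shipped) = 6 records
Step 2: Total records: 10
Step 3: Remaining = 10 - 6 = 4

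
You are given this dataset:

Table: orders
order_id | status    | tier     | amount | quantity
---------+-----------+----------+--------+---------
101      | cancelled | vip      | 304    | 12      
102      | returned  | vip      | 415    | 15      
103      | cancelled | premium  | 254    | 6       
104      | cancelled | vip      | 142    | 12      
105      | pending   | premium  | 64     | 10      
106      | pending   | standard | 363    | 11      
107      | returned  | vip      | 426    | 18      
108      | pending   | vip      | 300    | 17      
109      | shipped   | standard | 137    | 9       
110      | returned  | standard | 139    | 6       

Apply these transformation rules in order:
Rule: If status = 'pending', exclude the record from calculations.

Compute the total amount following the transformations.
1817

Step 1: Identify records where status = 'pending'
Step 2: The excluded records sum to 727
Step 3: Original total amount = 2544
Step 4: Remaining total = 2544 - 727 = 1817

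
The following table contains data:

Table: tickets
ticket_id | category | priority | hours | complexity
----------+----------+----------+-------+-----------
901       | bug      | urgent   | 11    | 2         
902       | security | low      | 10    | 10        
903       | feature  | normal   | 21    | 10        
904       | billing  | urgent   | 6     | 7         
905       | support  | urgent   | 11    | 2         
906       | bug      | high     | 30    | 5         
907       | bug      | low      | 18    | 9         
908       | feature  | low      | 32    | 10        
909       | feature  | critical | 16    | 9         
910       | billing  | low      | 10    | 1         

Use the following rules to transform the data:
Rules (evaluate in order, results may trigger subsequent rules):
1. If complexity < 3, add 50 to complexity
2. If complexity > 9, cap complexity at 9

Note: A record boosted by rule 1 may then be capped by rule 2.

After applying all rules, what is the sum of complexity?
84

Step 1: Apply rule 1 to records with complexity < 3
  - 3 records get bonus of 50
  - Of these, 3 records then exceed 9 and get capped
Step 2: Apply rule 2 to records with complexity > 9
  - 3 records (original) are capped
Step 3: Calculate final sum = 84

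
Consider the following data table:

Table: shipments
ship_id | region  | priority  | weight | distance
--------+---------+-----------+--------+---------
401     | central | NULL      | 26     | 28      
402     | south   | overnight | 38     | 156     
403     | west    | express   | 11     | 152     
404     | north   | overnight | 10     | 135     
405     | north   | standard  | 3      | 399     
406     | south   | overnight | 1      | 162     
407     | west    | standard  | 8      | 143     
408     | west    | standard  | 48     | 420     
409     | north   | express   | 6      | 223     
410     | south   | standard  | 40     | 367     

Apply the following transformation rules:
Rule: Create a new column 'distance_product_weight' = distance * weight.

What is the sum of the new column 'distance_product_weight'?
48359

Step 1: For each record, compute distance * weight
Example calculations:
  28 * 26 = 728
  156 * 38 = 5928
  152 * 11 = 1672
  ...
Step 2: Sum all derived values
Step 3: Total = 48359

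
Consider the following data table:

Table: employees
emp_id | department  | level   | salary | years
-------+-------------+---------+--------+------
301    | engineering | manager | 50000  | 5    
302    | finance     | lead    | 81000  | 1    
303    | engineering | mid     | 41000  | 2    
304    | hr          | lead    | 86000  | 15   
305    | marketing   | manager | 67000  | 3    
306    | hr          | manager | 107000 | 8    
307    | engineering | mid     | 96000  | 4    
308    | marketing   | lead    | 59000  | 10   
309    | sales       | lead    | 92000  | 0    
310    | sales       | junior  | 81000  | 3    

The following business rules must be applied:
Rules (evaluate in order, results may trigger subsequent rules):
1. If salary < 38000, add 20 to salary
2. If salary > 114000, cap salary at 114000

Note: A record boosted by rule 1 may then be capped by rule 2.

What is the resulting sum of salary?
760000

Step 1: Apply rule 1 to records with salary < 38000
  - 0 records get bonus of 20
  - Of these, 0 records then exceed 114000 and get capped
Step 2: Apply rule 2 to records with salary > 114000
  - 0 records (original) are capped
Step 3: Calculate final sum = 760000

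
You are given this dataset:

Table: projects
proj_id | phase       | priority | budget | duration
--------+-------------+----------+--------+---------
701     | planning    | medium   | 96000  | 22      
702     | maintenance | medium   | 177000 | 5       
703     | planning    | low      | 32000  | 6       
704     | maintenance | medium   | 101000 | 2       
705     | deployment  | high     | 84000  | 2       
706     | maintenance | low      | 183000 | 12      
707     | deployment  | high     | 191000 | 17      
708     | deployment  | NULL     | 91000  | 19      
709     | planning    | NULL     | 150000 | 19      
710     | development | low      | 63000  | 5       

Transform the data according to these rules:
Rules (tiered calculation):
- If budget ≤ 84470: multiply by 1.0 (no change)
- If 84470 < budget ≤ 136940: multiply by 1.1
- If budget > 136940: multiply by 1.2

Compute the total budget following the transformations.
1337000.0

Step 1: Tier 1 (budget ≤ 84470): 3 records, sum = 179000 × 1.0 = 179000.0
Step 2: Tier 2 (84470 < budget ≤ 136940): 3 records, sum = 288000 × 1.1 = 316800.0
Step 3: Tier 3 (budget > 136940): 4 records, sum = 701000 × 1.2 = 841200.0
Step 4: Final sum = 179000.0 + 316800.0 + 841200.0 = 1337000.0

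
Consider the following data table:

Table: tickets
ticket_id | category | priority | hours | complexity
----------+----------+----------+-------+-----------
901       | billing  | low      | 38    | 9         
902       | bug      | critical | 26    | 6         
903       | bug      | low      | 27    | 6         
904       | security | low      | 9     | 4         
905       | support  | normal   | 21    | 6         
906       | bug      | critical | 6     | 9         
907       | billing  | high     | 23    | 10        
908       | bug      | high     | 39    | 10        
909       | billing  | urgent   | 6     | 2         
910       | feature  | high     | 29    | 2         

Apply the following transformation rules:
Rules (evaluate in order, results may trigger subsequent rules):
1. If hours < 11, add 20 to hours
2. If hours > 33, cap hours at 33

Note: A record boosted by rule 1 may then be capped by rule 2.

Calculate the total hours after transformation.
273

Step 1: Apply rule 1 to records with hours < 11
  - 3 records get bonus of 20
  - Of these, 0 records then exceed 33 and get capped
Step 2: Apply rule 2 to records with hours > 33
  - 2 records (original) are capped
Step 3: Calculate final sum = 273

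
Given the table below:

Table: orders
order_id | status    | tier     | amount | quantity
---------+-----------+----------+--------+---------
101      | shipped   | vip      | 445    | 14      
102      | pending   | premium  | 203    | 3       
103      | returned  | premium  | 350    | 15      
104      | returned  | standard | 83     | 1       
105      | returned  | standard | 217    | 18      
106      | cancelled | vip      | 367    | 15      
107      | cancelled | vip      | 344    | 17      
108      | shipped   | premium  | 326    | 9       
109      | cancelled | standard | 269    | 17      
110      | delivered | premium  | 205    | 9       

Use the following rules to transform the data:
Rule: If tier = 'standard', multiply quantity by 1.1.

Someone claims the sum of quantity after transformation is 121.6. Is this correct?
Yes, the result is correct.

Step 1: Calculate the correct sum after transformation
Step 2: Apply multiplier 1.1 to records where tier = 'standard'
Step 3: Correct result = 121.6
Step 4: Claimed result = 121.6
Step 5: 121.6 = 121.6 ✓
Conclusion: The claimed result is correct.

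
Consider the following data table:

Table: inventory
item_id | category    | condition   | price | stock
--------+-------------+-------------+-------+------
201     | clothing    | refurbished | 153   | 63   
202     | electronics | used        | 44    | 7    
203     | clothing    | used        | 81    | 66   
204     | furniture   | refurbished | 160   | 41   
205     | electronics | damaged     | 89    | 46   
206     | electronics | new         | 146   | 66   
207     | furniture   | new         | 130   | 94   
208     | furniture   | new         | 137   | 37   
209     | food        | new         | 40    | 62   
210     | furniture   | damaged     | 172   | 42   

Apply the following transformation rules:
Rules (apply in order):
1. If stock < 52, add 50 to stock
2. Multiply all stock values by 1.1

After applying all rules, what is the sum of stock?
851.4

Step 1: Apply Rule 1 - Add 50 to records with stock < 52
  - 5 records affected: 173 + (5 × 50) = 423
  - Unaffected records: 351
  - Sum after Rule 1: 774
Step 2: Apply Rule 2 - Multiply all by 1.1
  - 774 × 1.1 = 851.4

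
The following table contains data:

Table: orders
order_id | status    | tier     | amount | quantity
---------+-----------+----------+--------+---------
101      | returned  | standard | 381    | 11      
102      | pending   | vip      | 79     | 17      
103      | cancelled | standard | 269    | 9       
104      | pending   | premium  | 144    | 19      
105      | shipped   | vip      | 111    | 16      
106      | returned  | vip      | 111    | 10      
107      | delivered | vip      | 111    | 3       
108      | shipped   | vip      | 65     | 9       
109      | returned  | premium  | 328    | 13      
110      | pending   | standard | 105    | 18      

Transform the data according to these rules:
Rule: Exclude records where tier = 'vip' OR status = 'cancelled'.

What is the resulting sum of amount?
958

Step 1: Find records where tier = 'vip' OR status = 'cancelled'
Step 2: 6 records match, summing to 746
Step 3: Original sum: 1704
Step 4: Remaining sum = 1704 - 746 = 958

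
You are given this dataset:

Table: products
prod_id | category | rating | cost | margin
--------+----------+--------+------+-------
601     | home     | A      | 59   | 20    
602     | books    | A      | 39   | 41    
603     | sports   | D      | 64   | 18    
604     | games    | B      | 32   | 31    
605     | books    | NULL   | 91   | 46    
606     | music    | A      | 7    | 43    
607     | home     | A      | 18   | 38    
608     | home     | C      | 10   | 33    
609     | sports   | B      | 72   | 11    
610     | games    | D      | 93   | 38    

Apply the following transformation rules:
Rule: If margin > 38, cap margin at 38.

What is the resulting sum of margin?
303

Step 1: 3 records have margin > 38
Step 2: These records originally summed to 130
Step 3: After capping: 3 × 38 = 114
Step 4: Unaffected records sum: 189
Step 5: Final sum = 114 + 189 = 303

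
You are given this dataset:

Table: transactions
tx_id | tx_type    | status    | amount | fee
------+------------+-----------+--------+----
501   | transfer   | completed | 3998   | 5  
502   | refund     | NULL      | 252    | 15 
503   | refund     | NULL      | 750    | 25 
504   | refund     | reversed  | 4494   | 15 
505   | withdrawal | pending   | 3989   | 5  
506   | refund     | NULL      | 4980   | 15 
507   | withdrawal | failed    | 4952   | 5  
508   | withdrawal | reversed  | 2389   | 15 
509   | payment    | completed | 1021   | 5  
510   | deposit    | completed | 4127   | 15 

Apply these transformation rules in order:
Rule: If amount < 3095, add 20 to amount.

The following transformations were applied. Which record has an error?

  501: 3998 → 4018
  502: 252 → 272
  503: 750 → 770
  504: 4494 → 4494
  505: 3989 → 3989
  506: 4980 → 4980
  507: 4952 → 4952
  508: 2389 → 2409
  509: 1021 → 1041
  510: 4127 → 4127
Record 501 has an error. The correct transformed value should be 3998, not 4018.

Step 1: Check each record against the rule
Step 2: Record 501 has amount = 3998
Step 3: Since 3998 >= 3095, the bonus should not have been applied
Step 4: Correct value = 3998, but claimed value = 4018
Conclusion: Record 501 has the error.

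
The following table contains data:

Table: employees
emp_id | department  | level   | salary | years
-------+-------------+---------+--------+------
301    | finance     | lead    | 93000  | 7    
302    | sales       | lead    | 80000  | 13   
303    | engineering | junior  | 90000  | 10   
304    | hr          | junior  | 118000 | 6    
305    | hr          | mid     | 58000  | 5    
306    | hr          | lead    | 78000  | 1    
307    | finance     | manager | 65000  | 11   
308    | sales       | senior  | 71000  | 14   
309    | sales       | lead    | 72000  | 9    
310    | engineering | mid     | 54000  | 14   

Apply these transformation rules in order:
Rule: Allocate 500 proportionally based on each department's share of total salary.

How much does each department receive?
engineering: 92.43, finance: 101.41, hr: 163.03, sales: 143.13

Step 1: Calculate total salary = 779000
Step 2: Calculate each department's proportion:
  engineering: 144000/779000 = 18.49% → 92.43
  finance: 158000/779000 = 20.28% → 101.41
  hr: 254000/779000 = 32.61% → 163.03
  sales: 223000/779000 = 28.63% → 143.13
Step 3: Verify: sum of allocations ≈ 500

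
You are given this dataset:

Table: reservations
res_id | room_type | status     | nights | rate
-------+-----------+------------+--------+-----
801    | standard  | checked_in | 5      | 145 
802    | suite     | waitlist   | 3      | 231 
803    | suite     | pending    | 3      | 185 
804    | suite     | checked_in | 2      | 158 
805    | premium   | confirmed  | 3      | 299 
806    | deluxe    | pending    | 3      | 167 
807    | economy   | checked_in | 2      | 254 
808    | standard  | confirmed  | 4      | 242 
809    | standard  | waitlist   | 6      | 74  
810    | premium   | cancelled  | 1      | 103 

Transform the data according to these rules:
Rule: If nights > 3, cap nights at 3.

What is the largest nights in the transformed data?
3

Step 1: Original maximum nights = 6
Step 2: Apply cap at 3
Step 3: 3 records had nights > 3 and were capped
Step 4: Maximum after transformation = 3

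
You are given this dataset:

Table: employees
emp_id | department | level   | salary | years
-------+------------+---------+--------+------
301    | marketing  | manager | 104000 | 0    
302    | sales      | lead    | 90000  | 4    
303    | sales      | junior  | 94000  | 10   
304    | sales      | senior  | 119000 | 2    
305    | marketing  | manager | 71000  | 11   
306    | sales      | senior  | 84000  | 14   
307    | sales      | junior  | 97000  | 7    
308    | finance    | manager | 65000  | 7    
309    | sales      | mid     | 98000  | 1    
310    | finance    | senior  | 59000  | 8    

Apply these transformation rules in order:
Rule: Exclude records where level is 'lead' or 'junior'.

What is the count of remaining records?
7

Step 1: Count records to exclude
  - 1 (lead) + 2 (junior) = 3 records
Step 2: Total records: 10
Step 3: Remaining = 10 - 3 = 7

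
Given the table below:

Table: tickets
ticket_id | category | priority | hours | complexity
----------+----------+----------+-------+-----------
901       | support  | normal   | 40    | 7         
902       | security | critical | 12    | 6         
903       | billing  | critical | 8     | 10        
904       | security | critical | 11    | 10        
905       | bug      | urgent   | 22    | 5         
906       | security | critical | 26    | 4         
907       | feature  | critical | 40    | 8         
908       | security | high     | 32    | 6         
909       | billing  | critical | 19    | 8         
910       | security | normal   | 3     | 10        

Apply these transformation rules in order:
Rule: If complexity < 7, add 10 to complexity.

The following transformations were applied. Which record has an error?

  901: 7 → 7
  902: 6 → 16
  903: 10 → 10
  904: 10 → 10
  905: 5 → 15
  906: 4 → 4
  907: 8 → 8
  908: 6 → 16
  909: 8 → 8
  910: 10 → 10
Record 906 has an error. The correct transformed value should be 14, not 4.

Step 1: Check each record against the rule
Step 2: Record 906 has complexity = 4
Step 3: Since 4 < 7, the bonus should have been applied
Step 4: Correct value = 14, but claimed value = 4
Conclusion: Record 906 has the error.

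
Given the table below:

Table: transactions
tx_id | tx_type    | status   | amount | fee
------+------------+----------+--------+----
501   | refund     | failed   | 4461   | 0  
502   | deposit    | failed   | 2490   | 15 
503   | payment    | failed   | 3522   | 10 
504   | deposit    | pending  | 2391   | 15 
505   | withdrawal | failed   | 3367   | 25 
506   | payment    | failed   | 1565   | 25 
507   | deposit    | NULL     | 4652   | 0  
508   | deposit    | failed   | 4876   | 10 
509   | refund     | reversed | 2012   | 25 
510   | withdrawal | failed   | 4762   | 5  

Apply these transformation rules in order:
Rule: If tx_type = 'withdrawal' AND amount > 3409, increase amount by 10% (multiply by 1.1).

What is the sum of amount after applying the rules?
34574.2

Step 1: Find records where tx_type = 'withdrawal' AND amount > 3409
Step 2: 1 records match, summing to 4762
Step 3: After multiplier: 4762 × 1.1 = 5238.2
Step 4: Unaffected records sum: 29336
Step 5: Final sum = 5238.2 + 29336 = 34574.2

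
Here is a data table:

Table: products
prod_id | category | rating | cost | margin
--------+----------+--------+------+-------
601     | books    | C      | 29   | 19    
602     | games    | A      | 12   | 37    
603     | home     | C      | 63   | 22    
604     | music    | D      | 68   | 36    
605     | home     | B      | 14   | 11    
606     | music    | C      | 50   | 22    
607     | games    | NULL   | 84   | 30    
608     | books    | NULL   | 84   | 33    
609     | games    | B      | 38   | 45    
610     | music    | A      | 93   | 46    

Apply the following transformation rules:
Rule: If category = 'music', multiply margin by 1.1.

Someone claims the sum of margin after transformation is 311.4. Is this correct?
Yes, the result is correct.

Step 1: Calculate the correct sum after transformation
Step 2: Apply multiplier 1.1 to records where category = 'music'
Step 3: Correct result = 311.4
Step 4: Claimed result = 311.4
Step 5: 311.4 = 311.4 ✓
Conclusion: The claimed result is correct.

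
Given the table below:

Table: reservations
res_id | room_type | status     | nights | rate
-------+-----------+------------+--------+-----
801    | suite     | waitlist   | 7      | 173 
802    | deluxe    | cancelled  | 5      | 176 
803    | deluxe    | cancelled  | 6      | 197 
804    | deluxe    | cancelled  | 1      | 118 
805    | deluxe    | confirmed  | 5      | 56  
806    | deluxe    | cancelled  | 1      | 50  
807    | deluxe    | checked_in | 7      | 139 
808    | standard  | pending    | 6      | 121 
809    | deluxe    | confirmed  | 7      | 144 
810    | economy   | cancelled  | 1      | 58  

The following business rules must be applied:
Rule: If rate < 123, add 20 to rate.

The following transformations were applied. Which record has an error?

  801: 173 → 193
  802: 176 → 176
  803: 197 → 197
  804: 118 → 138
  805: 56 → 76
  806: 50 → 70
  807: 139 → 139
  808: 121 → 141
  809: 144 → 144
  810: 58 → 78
Record 801 has an error. The correct transformed value should be 173, not 193.

Step 1: Check each record against the rule
Step 2: Record 801 has rate = 173
Step 3: Since 173 >= 123, the bonus should not have been applied
Step 4: Correct value = 173, but claimed value = 193
Conclusion: Record 801 has the error.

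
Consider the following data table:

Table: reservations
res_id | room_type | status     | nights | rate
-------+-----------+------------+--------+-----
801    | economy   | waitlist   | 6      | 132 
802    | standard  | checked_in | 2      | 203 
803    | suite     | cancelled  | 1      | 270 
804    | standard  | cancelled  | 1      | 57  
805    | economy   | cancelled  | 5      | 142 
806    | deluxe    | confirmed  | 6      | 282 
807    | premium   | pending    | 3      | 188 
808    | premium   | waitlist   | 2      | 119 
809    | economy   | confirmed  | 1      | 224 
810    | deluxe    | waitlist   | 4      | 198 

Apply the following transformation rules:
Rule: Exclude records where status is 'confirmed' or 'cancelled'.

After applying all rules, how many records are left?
5

Step 1: Count records to exclude
  - 2 (confirmed) + 3 (cancelled) = 5 records
Step 2: Total records: 10
Step 3: Remaining = 10 - 5 = 5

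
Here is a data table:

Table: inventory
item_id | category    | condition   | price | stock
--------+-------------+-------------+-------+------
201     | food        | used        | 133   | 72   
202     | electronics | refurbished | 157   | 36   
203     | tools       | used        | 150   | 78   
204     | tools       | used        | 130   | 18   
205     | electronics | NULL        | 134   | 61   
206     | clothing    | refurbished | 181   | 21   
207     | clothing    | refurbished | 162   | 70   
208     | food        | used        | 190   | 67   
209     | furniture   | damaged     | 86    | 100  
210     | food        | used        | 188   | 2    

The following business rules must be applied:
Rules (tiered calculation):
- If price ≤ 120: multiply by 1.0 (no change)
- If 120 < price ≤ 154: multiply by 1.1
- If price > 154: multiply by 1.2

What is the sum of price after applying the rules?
1741.3

Step 1: Tier 1 (price ≤ 120): 1 records, sum = 86 × 1.0 = 86.0
Step 2: Tier 2 (120 < price ≤ 154): 4 records, sum = 547 × 1.1 = 601.7
Step 3: Tier 3 (price > 154): 5 records, sum = 878 × 1.2 = 1053.6
Step 4: Final sum = 86.0 + 601.7 + 1053.6 = 1741.3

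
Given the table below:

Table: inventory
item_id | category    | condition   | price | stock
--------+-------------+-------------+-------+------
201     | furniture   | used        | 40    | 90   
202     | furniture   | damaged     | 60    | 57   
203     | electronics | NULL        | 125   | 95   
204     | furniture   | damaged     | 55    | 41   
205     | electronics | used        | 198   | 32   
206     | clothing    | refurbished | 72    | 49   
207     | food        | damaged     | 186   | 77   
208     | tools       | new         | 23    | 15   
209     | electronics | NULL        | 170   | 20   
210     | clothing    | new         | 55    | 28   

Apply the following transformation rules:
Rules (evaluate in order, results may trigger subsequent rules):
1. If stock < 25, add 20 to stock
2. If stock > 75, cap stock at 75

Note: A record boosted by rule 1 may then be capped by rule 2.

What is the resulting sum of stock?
507

Step 1: Apply rule 1 to records with stock < 25
  - 2 records get bonus of 20
  - Of these, 0 records then exceed 75 and get capped
Step 2: Apply rule 2 to records with stock > 75
  - 3 records (original) are capped
Step 3: Calculate final sum = 507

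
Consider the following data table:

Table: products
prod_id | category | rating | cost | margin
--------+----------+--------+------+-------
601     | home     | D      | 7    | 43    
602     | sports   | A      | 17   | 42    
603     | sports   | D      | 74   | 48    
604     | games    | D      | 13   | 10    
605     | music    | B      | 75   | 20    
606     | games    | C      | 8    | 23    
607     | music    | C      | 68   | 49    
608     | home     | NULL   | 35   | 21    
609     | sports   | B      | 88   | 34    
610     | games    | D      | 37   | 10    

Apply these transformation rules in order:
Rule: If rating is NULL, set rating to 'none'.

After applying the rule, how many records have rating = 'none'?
1

Step 1: Count records where rating IS NULL
Step 2: Found 1 records with NULL rating
Step 3: These records will have rating set to 'none'
Step 4: Records already having rating = 'none': 0
Step 5: Answer: 1 + 0 = 1 records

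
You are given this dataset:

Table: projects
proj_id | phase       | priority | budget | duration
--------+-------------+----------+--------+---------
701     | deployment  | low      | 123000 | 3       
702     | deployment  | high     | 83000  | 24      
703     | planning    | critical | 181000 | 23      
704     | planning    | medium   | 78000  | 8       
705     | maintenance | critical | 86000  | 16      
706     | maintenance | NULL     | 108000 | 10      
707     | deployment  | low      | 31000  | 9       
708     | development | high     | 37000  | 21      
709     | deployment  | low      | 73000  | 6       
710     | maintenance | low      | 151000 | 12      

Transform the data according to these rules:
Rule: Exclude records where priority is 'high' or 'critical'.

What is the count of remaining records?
6

Step 1: Count records to exclude
  - 2 (high) + 2 (critical) = 4 records
Step 2: Total records: 10
Step 3: Remaining = 10 - 4 = 6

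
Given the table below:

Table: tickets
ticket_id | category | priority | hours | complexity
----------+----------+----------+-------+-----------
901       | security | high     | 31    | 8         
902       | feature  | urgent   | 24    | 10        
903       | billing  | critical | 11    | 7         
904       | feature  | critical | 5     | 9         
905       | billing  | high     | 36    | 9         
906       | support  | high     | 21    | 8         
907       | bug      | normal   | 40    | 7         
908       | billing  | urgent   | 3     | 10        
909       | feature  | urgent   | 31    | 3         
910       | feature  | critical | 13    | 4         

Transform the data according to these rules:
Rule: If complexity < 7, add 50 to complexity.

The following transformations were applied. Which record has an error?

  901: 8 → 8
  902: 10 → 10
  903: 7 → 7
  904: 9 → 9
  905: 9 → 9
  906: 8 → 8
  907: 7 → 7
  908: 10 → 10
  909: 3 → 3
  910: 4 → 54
Record 909 has an error. The correct transformed value should be 53, not 3.

Step 1: Check each record against the rule
Step 2: Record 909 has complexity = 3
Step 3: Since 3 < 7, the bonus should have been applied
Step 4: Correct value = 53, but claimed value = 3
Conclusion: Record 909 has the error.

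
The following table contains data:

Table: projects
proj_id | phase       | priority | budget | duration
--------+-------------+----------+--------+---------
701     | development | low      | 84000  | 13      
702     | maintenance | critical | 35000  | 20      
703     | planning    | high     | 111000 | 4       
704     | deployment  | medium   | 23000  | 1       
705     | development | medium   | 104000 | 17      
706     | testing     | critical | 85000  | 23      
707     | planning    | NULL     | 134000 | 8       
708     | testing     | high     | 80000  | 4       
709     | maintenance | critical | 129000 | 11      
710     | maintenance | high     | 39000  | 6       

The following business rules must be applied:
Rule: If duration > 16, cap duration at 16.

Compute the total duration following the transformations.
95

Step 1: 3 records have duration > 16
Step 2: These records originally summed to 60
Step 3: After capping: 3 × 16 = 48
Step 4: Unaffected records sum: 47
Step 5: Final sum = 48 + 47 = 95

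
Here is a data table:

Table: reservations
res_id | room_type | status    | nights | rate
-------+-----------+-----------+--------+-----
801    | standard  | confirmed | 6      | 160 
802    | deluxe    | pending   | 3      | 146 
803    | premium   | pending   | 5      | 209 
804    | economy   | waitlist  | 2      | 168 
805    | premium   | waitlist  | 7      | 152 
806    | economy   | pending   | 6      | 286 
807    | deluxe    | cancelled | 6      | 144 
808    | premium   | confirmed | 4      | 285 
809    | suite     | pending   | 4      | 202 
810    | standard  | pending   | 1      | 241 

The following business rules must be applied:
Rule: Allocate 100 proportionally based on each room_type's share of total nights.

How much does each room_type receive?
deluxe: 20.45, economy: 18.18, premium: 36.36, standard: 15.91, suite: 9.09

Step 1: Calculate total nights = 44
Step 2: Calculate each room_type's proportion:
  deluxe: 9/44 = 20.45% → 20.45
  economy: 8/44 = 18.18% → 18.18
  premium: 16/44 = 36.36% → 36.36
  standard: 7/44 = 15.91% → 15.91
  suite: 4/44 = 9.09% → 9.09
Step 3: Verify: sum of allocations ≈ 100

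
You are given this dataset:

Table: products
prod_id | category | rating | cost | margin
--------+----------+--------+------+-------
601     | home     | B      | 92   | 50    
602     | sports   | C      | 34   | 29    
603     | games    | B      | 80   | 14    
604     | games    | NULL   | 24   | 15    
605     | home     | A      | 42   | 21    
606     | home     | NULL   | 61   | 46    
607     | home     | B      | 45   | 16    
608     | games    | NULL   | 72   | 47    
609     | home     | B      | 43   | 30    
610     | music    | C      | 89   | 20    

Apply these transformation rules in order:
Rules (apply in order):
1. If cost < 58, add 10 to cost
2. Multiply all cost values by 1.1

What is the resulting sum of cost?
695.2

Step 1: Apply Rule 1 - Add 10 to records with cost < 58
  - 5 records affected: 188 + (5 × 10) = 238
  - Unaffected records: 394
  - Sum after Rule 1: 632
Step 2: Apply Rule 2 - Multiply all by 1.1
  - 632 × 1.1 = 695.2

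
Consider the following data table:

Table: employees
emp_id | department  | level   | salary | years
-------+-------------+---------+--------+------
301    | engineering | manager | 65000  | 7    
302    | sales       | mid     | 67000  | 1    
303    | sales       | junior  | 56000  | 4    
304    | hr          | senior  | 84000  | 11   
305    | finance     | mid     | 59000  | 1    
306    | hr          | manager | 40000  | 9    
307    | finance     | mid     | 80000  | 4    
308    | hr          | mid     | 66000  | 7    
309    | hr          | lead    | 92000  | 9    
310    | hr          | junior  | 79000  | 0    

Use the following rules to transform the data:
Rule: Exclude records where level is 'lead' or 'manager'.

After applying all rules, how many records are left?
7

Step 1: Count records to exclude
  - 1 (lead) + 2 (manager) = 3 records
Step 2: Total records: 10
Step 3: Remaining = 10 - 3 = 7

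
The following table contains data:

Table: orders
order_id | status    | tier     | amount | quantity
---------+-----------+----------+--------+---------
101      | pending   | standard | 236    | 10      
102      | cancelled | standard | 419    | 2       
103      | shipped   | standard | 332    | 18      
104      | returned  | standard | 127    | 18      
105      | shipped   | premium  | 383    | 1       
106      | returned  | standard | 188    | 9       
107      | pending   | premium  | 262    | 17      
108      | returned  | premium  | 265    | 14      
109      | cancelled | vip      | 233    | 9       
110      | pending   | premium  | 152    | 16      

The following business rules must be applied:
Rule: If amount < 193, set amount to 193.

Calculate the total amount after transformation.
2709

Step 1: 3 records have amount < 193
Step 2: These records originally summed to 467
Step 3: After setting to minimum: 3 × 193 = 579
Step 4: Unaffected records sum: 2130
Step 5: Final sum = 579 + 2130 = 2709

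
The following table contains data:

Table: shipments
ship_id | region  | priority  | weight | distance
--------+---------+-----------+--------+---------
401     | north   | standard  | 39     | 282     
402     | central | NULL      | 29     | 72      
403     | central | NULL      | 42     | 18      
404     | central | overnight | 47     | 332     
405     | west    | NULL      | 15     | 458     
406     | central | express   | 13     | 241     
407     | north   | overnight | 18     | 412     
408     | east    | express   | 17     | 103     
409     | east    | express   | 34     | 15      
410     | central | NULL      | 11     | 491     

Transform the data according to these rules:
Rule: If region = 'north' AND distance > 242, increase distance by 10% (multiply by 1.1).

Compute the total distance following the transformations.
2493.4

Step 1: Find records where region = 'north' AND distance > 242
Step 2: 2 records match, summing to 694
Step 3: After multiplier: 694 × 1.1 = 763.4
Step 4: Unaffected records sum: 1730
Step 5: Final sum = 763.4 + 1730 = 2493.4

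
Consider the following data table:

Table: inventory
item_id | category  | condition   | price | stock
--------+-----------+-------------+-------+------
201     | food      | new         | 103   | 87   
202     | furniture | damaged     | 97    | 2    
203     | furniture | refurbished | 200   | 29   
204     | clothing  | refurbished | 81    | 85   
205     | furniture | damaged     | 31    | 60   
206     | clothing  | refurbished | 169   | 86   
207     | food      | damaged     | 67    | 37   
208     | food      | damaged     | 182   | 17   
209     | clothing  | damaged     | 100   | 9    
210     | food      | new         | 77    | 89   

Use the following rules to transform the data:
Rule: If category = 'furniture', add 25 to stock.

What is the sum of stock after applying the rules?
576

Step 1: Count records where category = 'furniture': 3
Step 2: Total bonus added: 3 × 25 = 75
Step 3: Original sum of stock: 501
Step 4: Final sum = 501 + 75 = 576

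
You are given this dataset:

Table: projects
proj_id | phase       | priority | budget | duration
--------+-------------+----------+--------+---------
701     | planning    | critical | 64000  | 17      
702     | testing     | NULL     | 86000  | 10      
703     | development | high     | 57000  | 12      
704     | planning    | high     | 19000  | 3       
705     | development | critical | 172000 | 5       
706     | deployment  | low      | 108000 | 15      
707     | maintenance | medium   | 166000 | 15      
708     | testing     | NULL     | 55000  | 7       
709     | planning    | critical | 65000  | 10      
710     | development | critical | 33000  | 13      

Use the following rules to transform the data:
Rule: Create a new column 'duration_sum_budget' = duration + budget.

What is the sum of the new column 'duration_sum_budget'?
825107

Step 1: For each record, compute duration + budget
Example calculations:
  17 + 64000 = 64017
  10 + 86000 = 86010
  12 + 57000 = 57012
  ...
Step 2: Sum all derived values
Step 3: Total = 825107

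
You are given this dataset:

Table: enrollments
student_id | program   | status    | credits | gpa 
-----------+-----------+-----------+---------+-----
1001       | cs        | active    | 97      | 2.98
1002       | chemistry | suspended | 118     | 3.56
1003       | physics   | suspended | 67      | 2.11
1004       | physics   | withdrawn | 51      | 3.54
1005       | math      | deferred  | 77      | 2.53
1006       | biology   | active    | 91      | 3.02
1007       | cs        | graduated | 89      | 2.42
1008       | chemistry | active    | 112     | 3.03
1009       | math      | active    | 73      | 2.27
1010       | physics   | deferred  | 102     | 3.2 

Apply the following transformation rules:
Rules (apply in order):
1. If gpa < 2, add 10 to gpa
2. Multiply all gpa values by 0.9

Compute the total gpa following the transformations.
25.79

Step 1: Apply Rule 1 - Add 10 to records with gpa < 2
  - 0 records affected: 0 + (0 × 10) = 0
  - Unaffected records: 28.66
  - Sum after Rule 1: 28.66
Step 2: Apply Rule 2 - Multiply all by 0.9
  - 28.66 × 0.9 = 25.79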